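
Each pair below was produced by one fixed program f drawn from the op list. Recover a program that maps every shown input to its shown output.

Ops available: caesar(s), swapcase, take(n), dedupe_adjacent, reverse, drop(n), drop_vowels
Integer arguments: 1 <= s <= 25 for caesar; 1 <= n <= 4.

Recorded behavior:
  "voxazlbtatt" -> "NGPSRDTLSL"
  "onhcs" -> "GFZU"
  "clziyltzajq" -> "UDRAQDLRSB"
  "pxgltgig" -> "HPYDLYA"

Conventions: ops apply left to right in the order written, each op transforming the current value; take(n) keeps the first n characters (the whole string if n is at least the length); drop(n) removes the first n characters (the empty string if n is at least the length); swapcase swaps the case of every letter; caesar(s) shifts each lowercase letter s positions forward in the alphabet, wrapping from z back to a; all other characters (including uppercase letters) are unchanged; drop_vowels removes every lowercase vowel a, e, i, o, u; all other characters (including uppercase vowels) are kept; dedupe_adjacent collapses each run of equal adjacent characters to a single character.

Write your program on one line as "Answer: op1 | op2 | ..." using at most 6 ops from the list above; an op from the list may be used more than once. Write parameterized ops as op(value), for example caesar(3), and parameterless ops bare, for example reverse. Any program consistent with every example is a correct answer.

caesar(18) | reverse | drop(1) | swapcase | reverse

Check, running the answer program on each example:
  "voxazlbtatt" -> "ngpsrdtlsll" -> "llsltdrspgn" -> "lsltdrspgn" -> "LSLTDRSPGN" -> "NGPSRDTLSL"
  "onhcs" -> "gfzuk" -> "kuzfg" -> "uzfg" -> "UZFG" -> "GFZU"
  "clziyltzajq" -> "udraqdlrsbi" -> "ibsrldqardu" -> "bsrldqardu" -> "BSRLDQARDU" -> "UDRAQDLRSB"
  "pxgltgig" -> "hpydlyay" -> "yayldyph" -> "ayldyph" -> "AYLDYPH" -> "HPYDLYA"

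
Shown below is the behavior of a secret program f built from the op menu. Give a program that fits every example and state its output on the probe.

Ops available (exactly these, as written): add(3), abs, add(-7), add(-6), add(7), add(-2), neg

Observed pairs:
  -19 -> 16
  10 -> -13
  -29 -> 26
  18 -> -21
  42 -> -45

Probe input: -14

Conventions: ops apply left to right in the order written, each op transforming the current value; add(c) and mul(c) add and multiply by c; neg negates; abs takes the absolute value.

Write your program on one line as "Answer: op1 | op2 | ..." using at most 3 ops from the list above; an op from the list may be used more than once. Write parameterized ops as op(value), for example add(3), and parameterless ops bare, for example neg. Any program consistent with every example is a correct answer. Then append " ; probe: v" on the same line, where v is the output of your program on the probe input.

neg | add(-6) | add(3) ; probe: 11

Check, running the answer program on each example:
  -19 -> 19 -> 13 -> 16
  10 -> -10 -> -16 -> -13
  -29 -> 29 -> 23 -> 26
  18 -> -18 -> -24 -> -21
  42 -> -42 -> -48 -> -45
  probe: -14 -> 14 -> 8 -> 11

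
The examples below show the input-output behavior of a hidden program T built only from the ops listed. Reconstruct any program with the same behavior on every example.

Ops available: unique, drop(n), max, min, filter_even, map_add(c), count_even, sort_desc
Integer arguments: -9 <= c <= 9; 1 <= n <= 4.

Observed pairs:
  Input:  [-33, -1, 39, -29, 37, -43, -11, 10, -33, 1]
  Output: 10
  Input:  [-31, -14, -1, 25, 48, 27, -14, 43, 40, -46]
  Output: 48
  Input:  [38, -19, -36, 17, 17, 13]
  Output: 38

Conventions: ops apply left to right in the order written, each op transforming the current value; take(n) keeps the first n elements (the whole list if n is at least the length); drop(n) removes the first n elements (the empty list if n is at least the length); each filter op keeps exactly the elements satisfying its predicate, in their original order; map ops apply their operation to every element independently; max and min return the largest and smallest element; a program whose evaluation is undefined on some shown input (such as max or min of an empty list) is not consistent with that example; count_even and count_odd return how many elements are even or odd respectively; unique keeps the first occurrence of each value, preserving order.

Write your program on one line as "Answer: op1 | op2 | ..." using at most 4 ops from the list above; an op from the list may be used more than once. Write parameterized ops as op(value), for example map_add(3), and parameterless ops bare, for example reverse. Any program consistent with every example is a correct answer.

filter_even | sort_desc | unique | max

Check, running the answer program on each example:
  [-33, -1, 39, -29, 37, -43, -11, 10, -33, 1] -> [10] -> [10] -> [10] -> 10
  [-31, -14, -1, 25, 48, 27, -14, 43, 40, -46] -> [-14, 48, -14, 40, -46] -> [48, 40, -14, -14, -46] -> [48, 40, -14, -46] -> 48
  [38, -19, -36, 17, 17, 13] -> [38, -36] -> [38, -36] -> [38, -36] -> 38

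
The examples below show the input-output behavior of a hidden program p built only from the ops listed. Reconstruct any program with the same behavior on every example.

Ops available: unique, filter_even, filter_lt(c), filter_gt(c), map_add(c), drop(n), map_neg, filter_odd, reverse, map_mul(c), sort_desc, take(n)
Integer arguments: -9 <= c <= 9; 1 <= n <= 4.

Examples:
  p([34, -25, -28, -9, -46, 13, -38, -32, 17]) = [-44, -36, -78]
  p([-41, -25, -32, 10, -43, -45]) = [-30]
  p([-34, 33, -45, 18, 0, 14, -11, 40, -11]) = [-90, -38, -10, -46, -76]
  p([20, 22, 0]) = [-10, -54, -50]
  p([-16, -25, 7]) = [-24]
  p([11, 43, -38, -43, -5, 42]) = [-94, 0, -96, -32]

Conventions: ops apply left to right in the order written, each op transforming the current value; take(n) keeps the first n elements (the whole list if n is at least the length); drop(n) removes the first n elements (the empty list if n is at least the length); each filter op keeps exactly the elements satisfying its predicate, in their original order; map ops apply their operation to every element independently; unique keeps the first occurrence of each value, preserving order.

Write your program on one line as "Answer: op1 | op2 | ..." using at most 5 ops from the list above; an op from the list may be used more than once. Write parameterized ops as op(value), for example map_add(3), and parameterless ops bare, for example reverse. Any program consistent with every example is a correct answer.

map_add(5) | map_mul(-2) | filter_lt(8) | reverse

Check, running the answer program on each example:
  [34, -25, -28, -9, -46, 13, -38, -32, 17] -> [39, -20, -23, -4, -41, 18, -33, -27, 22] -> [-78, 40, 46, 8, 82, -36, 66, 54, -44] -> [-78, -36, -44] -> [-44, -36, -78]
  [-41, -25, -32, 10, -43, -45] -> [-36, -20, -27, 15, -38, -40] -> [72, 40, 54, -30, 76, 80] -> [-30] -> [-30]
  [-34, 33, -45, 18, 0, 14, -11, 40, -11] -> [-29, 38, -40, 23, 5, 19, -6, 45, -6] -> [58, -76, 80, -46, -10, -38, 12, -90, 12] -> [-76, -46, -10, -38, -90] -> [-90, -38, -10, -46, -76]
  [20, 22, 0] -> [25, 27, 5] -> [-50, -54, -10] -> [-50, -54, -10] -> [-10, -54, -50]
  [-16, -25, 7] -> [-11, -20, 12] -> [22, 40, -24] -> [-24] -> [-24]
  [11, 43, -38, -43, -5, 42] -> [16, 48, -33, -38, 0, 47] -> [-32, -96, 66, 76, 0, -94] -> [-32, -96, 0, -94] -> [-94, 0, -96, -32]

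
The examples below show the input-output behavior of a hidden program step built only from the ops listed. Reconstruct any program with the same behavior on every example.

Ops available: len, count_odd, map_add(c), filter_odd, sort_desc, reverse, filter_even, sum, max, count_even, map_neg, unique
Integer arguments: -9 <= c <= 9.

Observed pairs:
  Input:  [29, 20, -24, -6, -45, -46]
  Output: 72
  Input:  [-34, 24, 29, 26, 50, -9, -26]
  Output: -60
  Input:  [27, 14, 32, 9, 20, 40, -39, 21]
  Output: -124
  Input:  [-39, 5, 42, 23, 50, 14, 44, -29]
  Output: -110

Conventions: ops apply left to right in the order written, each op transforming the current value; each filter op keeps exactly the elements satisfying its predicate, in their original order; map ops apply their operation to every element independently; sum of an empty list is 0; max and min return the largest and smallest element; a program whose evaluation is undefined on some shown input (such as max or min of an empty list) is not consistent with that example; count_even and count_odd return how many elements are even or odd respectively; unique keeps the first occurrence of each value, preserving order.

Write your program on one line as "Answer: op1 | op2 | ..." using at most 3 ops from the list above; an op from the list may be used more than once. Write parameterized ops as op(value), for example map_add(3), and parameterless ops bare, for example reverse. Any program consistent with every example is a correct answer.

map_neg | sum

Check, running the answer program on each example:
  [29, 20, -24, -6, -45, -46] -> [-29, -20, 24, 6, 45, 46] -> 72
  [-34, 24, 29, 26, 50, -9, -26] -> [34, -24, -29, -26, -50, 9, 26] -> -60
  [27, 14, 32, 9, 20, 40, -39, 21] -> [-27, -14, -32, -9, -20, -40, 39, -21] -> -124
  [-39, 5, 42, 23, 50, 14, 44, -29] -> [39, -5, -42, -23, -50, -14, -44, 29] -> -110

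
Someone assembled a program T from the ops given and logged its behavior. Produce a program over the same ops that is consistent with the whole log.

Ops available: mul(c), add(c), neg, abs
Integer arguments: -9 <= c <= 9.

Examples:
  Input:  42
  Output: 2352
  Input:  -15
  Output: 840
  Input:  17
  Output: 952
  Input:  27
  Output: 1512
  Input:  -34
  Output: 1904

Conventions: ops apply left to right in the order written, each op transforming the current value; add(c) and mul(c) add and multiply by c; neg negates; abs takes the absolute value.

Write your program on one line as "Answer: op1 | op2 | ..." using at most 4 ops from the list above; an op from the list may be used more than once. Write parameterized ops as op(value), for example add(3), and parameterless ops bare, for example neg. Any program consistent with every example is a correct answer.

abs | mul(-1) | mul(-8) | mul(7)

Check, running the answer program on each example:
  42 -> 42 -> -42 -> 336 -> 2352
  -15 -> 15 -> -15 -> 120 -> 840
  17 -> 17 -> -17 -> 136 -> 952
  27 -> 27 -> -27 -> 216 -> 1512
  -34 -> 34 -> -34 -> 272 -> 1904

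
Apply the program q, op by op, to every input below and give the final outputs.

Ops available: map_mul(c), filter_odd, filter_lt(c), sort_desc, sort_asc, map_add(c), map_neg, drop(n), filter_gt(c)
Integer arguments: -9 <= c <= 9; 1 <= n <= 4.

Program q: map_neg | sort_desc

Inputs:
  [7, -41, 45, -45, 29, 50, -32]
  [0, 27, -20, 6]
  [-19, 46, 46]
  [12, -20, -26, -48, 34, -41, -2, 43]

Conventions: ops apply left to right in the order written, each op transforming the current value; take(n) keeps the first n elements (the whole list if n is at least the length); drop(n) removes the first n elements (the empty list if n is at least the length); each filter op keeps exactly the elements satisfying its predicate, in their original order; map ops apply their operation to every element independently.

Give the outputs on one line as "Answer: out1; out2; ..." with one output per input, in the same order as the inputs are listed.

Execution, op by op:
  [7, -41, 45, -45, 29, 50, -32] -> [-7, 41, -45, 45, -29, -50, 32] -> [45, 41, 32, -7, -29, -45, -50]
  [0, 27, -20, 6] -> [0, -27, 20, -6] -> [20, 0, -6, -27]
  [-19, 46, 46] -> [19, -46, -46] -> [19, -46, -46]
  [12, -20, -26, -48, 34, -41, -2, 43] -> [-12, 20, 26, 48, -34, 41, 2, -43] -> [48, 41, 26, 20, 2, -12, -34, -43]

[45, 41, 32, -7, -29, -45, -50]; [20, 0, -6, -27]; [19, -46, -46]; [48, 41, 26, 20, 2, -12, -34, -43]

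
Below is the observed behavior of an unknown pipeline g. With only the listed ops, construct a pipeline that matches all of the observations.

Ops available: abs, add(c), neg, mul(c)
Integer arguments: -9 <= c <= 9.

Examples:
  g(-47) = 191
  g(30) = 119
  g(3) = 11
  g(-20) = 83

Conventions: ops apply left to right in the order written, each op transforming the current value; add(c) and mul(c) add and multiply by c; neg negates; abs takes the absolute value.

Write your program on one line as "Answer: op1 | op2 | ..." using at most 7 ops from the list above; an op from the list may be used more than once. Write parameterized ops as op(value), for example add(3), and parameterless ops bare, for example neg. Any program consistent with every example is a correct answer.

neg | mul(2) | add(1) | mul(-2) | abs | add(1)

Check, running the answer program on each example:
  -47 -> 47 -> 94 -> 95 -> -190 -> 190 -> 191
  30 -> -30 -> -60 -> -59 -> 118 -> 118 -> 119
  3 -> -3 -> -6 -> -5 -> 10 -> 10 -> 11
  -20 -> 20 -> 40 -> 41 -> -82 -> 82 -> 83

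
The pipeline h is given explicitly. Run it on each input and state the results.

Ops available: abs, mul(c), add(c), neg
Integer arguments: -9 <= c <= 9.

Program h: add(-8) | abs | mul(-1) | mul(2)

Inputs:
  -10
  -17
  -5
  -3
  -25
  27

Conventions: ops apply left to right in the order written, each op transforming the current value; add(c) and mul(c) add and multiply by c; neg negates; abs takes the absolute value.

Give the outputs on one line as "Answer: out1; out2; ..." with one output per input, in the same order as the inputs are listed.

Execution, op by op:
  -10 -> -18 -> 18 -> -18 -> -36
  -17 -> -25 -> 25 -> -25 -> -50
  -5 -> -13 -> 13 -> -13 -> -26
  -3 -> -11 -> 11 -> -11 -> -22
  -25 -> -33 -> 33 -> -33 -> -66
  27 -> 19 -> 19 -> -19 -> -38

-36; -50; -26; -22; -66; -38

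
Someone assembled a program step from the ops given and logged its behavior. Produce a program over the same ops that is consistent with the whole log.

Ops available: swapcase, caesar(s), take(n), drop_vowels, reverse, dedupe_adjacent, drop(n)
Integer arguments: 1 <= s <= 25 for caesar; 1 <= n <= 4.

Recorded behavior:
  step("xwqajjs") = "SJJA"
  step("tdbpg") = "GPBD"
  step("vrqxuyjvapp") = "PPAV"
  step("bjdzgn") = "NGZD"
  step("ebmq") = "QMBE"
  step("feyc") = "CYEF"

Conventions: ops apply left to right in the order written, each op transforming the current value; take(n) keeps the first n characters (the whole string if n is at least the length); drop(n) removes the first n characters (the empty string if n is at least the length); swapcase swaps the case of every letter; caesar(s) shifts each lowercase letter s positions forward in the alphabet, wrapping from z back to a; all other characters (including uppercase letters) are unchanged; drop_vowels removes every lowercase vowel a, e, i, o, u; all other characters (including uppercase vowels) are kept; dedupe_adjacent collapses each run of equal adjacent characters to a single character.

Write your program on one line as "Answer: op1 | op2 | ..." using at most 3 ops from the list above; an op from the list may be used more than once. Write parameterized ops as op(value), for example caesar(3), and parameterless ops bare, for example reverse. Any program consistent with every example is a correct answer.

swapcase | reverse | take(4)

Check, running the answer program on each example:
  "xwqajjs" -> "XWQAJJS" -> "SJJAQWX" -> "SJJA"
  "tdbpg" -> "TDBPG" -> "GPBDT" -> "GPBD"
  "vrqxuyjvapp" -> "VRQXUYJVAPP" -> "PPAVJYUXQRV" -> "PPAV"
  "bjdzgn" -> "BJDZGN" -> "NGZDJB" -> "NGZD"
  "ebmq" -> "EBMQ" -> "QMBE" -> "QMBE"
  "feyc" -> "FEYC" -> "CYEF" -> "CYEF"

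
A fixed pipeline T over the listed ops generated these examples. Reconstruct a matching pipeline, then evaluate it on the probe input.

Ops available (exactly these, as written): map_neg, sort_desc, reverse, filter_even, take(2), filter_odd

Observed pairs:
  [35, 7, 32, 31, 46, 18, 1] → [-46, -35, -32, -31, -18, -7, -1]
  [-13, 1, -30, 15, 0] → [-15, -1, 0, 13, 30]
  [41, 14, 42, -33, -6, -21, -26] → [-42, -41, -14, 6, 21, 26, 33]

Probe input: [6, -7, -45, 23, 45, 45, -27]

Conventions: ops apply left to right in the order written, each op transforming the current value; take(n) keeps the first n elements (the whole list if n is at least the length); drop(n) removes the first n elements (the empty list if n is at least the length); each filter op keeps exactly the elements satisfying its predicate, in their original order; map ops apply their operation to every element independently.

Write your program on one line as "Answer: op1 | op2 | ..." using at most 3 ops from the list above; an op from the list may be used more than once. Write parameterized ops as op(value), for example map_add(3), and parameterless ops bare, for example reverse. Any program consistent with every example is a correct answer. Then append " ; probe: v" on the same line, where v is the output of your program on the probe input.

sort_desc | map_neg ; probe: [-45, -45, -23, -6, 7, 27, 45]

Check, running the answer program on each example:
  [35, 7, 32, 31, 46, 18, 1] -> [46, 35, 32, 31, 18, 7, 1] -> [-46, -35, -32, -31, -18, -7, -1]
  [-13, 1, -30, 15, 0] -> [15, 1, 0, -13, -30] -> [-15, -1, 0, 13, 30]
  [41, 14, 42, -33, -6, -21, -26] -> [42, 41, 14, -6, -21, -26, -33] -> [-42, -41, -14, 6, 21, 26, 33]
  probe: [6, -7, -45, 23, 45, 45, -27] -> [45, 45, 23, 6, -7, -27, -45] -> [-45, -45, -23, -6, 7, 27, 45]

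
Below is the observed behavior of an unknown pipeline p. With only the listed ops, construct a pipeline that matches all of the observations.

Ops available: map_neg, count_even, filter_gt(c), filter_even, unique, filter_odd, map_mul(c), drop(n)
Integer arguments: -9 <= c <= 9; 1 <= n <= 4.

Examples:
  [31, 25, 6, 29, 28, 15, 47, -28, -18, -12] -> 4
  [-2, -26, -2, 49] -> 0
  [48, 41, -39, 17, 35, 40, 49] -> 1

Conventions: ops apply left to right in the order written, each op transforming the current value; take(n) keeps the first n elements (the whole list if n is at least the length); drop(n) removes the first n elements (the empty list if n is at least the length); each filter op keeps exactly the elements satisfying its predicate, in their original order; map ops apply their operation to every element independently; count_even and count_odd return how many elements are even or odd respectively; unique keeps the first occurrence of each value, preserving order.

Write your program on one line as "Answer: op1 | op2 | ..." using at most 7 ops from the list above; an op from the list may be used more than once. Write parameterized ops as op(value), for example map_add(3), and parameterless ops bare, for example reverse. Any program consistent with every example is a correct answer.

map_mul(3) | unique | drop(4) | filter_even | map_neg | count_even

Check, running the answer program on each example:
  [31, 25, 6, 29, 28, 15, 47, -28, -18, -12] -> [93, 75, 18, 87, 84, 45, 141, -84, -54, -36] -> [93, 75, 18, 87, 84, 45, 141, -84, -54, -36] -> [84, 45, 141, -84, -54, -36] -> [84, -84, -54, -36] -> [-84, 84, 54, 36] -> 4
  [-2, -26, -2, 49] -> [-6, -78, -6, 147] -> [-6, -78, 147] -> [] -> [] -> [] -> 0
  [48, 41, -39, 17, 35, 40, 49] -> [144, 123, -117, 51, 105, 120, 147] -> [144, 123, -117, 51, 105, 120, 147] -> [105, 120, 147] -> [120] -> [-120] -> 1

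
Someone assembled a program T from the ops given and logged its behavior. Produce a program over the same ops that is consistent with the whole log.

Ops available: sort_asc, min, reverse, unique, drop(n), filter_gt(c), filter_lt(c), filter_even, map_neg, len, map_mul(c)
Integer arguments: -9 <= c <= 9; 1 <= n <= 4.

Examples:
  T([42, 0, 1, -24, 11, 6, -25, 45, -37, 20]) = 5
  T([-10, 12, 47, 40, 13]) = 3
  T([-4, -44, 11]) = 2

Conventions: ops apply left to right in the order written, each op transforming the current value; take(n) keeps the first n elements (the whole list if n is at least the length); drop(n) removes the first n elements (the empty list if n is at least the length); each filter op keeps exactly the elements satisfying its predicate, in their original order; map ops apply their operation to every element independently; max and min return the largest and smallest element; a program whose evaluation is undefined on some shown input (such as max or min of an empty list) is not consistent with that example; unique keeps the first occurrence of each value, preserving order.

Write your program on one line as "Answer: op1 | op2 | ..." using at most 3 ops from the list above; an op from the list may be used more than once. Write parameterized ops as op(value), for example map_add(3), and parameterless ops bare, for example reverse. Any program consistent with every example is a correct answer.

filter_even | map_mul(7) | len

Check, running the answer program on each example:
  [42, 0, 1, -24, 11, 6, -25, 45, -37, 20] -> [42, 0, -24, 6, 20] -> [294, 0, -168, 42, 140] -> 5
  [-10, 12, 47, 40, 13] -> [-10, 12, 40] -> [-70, 84, 280] -> 3
  [-4, -44, 11] -> [-4, -44] -> [-28, -308] -> 2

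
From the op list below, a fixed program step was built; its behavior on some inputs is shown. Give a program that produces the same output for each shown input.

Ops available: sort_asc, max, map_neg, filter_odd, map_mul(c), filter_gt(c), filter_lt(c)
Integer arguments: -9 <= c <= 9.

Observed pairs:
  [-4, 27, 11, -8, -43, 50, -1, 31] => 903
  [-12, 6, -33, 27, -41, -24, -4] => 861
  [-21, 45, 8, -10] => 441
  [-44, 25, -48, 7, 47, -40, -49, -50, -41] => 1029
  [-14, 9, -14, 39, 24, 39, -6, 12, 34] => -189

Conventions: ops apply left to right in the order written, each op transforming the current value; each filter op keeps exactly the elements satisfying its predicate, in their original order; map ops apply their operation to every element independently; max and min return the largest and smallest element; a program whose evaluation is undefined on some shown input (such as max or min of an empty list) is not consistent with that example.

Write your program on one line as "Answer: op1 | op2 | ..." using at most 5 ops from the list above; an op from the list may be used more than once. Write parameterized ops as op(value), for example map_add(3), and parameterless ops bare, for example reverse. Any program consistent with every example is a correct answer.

map_mul(-7) | filter_odd | map_neg | map_mul(-3) | max

Check, running the answer program on each example:
  [-4, 27, 11, -8, -43, 50, -1, 31] -> [28, -189, -77, 56, 301, -350, 7, -217] -> [-189, -77, 301, 7, -217] -> [189, 77, -301, -7, 217] -> [-567, -231, 903, 21, -651] -> 903
  [-12, 6, -33, 27, -41, -24, -4] -> [84, -42, 231, -189, 287, 168, 28] -> [231, -189, 287] -> [-231, 189, -287] -> [693, -567, 861] -> 861
  [-21, 45, 8, -10] -> [147, -315, -56, 70] -> [147, -315] -> [-147, 315] -> [441, -945] -> 441
  [-44, 25, -48, 7, 47, -40, -49, -50, -41] -> [308, -175, 336, -49, -329, 280, 343, 350, 287] -> [-175, -49, -329, 343, 287] -> [175, 49, 329, -343, -287] -> [-525, -147, -987, 1029, 861] -> 1029
  [-14, 9, -14, 39, 24, 39, -6, 12, 34] -> [98, -63, 98, -273, -168, -273, 42, -84, -238] -> [-63, -273, -273] -> [63, 273, 273] -> [-189, -819, -819] -> -189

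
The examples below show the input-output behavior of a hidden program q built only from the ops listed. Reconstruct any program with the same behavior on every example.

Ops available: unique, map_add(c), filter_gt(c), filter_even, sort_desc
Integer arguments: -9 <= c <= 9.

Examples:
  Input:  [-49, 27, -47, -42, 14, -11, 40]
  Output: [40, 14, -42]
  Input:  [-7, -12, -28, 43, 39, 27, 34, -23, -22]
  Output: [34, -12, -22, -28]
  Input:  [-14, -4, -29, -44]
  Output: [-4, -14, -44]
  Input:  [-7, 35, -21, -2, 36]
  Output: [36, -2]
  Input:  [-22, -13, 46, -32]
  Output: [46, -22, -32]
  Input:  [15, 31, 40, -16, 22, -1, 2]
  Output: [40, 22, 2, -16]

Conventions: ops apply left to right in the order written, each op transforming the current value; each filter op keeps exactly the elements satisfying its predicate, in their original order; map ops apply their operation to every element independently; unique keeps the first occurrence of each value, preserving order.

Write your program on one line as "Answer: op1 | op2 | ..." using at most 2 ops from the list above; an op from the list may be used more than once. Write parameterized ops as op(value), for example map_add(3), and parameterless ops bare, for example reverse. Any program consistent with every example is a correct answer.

filter_even | sort_desc

Check, running the answer program on each example:
  [-49, 27, -47, -42, 14, -11, 40] -> [-42, 14, 40] -> [40, 14, -42]
  [-7, -12, -28, 43, 39, 27, 34, -23, -22] -> [-12, -28, 34, -22] -> [34, -12, -22, -28]
  [-14, -4, -29, -44] -> [-14, -4, -44] -> [-4, -14, -44]
  [-7, 35, -21, -2, 36] -> [-2, 36] -> [36, -2]
  [-22, -13, 46, -32] -> [-22, 46, -32] -> [46, -22, -32]
  [15, 31, 40, -16, 22, -1, 2] -> [40, -16, 22, 2] -> [40, 22, 2, -16]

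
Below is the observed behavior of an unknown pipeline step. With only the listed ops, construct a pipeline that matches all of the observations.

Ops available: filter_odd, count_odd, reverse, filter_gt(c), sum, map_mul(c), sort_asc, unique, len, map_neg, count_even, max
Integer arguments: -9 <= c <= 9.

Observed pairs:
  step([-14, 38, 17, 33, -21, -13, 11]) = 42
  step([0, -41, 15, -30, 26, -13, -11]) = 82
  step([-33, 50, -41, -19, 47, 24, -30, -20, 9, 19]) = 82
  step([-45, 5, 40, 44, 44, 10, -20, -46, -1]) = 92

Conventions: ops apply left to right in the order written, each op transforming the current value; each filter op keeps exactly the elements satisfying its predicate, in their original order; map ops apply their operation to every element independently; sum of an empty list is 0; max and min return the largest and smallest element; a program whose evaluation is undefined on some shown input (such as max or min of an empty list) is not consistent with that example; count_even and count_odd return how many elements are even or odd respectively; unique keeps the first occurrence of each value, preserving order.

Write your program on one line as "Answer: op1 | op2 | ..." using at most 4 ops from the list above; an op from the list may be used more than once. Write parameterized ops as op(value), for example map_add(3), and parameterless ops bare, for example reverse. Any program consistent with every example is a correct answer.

unique | map_mul(-2) | max

Check, running the answer program on each example:
  [-14, 38, 17, 33, -21, -13, 11] -> [-14, 38, 17, 33, -21, -13, 11] -> [28, -76, -34, -66, 42, 26, -22] -> 42
  [0, -41, 15, -30, 26, -13, -11] -> [0, -41, 15, -30, 26, -13, -11] -> [0, 82, -30, 60, -52, 26, 22] -> 82
  [-33, 50, -41, -19, 47, 24, -30, -20, 9, 19] -> [-33, 50, -41, -19, 47, 24, -30, -20, 9, 19] -> [66, -100, 82, 38, -94, -48, 60, 40, -18, -38] -> 82
  [-45, 5, 40, 44, 44, 10, -20, -46, -1] -> [-45, 5, 40, 44, 10, -20, -46, -1] -> [90, -10, -80, -88, -20, 40, 92, 2] -> 92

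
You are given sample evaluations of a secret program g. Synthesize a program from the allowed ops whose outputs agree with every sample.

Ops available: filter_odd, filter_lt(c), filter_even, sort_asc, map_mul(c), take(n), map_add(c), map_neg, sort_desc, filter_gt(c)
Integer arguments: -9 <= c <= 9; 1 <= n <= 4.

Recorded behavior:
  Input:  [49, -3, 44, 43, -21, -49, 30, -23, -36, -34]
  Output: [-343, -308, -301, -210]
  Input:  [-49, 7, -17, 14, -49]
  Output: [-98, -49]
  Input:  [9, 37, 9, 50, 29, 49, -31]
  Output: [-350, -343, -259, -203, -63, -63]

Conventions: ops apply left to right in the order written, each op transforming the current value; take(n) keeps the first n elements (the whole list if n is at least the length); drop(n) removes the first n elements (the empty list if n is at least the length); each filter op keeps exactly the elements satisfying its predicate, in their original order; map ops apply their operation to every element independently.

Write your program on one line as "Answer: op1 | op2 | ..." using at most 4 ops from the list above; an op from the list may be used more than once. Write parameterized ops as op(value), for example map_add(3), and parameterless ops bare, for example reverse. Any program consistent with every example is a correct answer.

sort_desc | map_neg | filter_lt(0) | map_mul(7)

Check, running the answer program on each example:
  [49, -3, 44, 43, -21, -49, 30, -23, -36, -34] -> [49, 44, 43, 30, -3, -21, -23, -34, -36, -49] -> [-49, -44, -43, -30, 3, 21, 23, 34, 36, 49] -> [-49, -44, -43, -30] -> [-343, -308, -301, -210]
  [-49, 7, -17, 14, -49] -> [14, 7, -17, -49, -49] -> [-14, -7, 17, 49, 49] -> [-14, -7] -> [-98, -49]
  [9, 37, 9, 50, 29, 49, -31] -> [50, 49, 37, 29, 9, 9, -31] -> [-50, -49, -37, -29, -9, -9, 31] -> [-50, -49, -37, -29, -9, -9] -> [-350, -343, -259, -203, -63, -63]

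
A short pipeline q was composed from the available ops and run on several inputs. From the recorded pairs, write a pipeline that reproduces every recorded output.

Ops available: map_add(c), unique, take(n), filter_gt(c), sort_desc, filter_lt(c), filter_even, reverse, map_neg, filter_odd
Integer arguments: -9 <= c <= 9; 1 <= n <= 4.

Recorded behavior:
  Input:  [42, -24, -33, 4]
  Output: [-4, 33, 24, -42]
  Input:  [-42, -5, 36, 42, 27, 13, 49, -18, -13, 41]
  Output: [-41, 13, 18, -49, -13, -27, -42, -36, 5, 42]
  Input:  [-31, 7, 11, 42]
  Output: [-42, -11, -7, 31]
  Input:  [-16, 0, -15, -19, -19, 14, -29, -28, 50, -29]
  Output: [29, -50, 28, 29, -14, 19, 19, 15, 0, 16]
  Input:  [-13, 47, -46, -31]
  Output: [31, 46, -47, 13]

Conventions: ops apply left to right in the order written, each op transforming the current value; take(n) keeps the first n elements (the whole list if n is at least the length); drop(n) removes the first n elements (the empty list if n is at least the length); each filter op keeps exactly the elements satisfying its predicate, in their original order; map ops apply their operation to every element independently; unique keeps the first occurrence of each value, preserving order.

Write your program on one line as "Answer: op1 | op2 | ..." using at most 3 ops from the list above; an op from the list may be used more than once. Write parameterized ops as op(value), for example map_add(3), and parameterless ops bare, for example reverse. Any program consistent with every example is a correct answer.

map_neg | reverse

Check, running the answer program on each example:
  [42, -24, -33, 4] -> [-42, 24, 33, -4] -> [-4, 33, 24, -42]
  [-42, -5, 36, 42, 27, 13, 49, -18, -13, 41] -> [42, 5, -36, -42, -27, -13, -49, 18, 13, -41] -> [-41, 13, 18, -49, -13, -27, -42, -36, 5, 42]
  [-31, 7, 11, 42] -> [31, -7, -11, -42] -> [-42, -11, -7, 31]
  [-16, 0, -15, -19, -19, 14, -29, -28, 50, -29] -> [16, 0, 15, 19, 19, -14, 29, 28, -50, 29] -> [29, -50, 28, 29, -14, 19, 19, 15, 0, 16]
  [-13, 47, -46, -31] -> [13, -47, 46, 31] -> [31, 46, -47, 13]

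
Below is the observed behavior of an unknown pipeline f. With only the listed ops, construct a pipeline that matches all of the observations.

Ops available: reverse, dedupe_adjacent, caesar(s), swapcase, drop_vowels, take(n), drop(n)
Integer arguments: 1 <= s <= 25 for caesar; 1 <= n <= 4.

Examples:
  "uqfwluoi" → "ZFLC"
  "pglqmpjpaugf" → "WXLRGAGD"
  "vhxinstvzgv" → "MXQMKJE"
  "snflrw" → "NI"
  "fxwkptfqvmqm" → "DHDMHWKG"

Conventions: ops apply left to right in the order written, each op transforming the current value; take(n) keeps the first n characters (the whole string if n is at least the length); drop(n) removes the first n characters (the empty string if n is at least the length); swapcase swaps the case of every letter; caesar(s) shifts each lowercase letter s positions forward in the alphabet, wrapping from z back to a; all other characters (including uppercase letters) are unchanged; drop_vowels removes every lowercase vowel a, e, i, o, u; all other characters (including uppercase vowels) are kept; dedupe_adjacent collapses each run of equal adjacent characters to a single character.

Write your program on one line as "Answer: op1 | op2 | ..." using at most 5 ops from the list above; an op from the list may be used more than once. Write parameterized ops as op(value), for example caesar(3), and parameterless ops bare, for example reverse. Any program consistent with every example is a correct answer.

drop(4) | caesar(17) | swapcase | reverse

Check, running the answer program on each example:
  "uqfwluoi" -> "luoi" -> "clfz" -> "CLFZ" -> "ZFLC"
  "pglqmpjpaugf" -> "mpjpaugf" -> "dgagrlxw" -> "DGAGRLXW" -> "WXLRGAGD"
  "vhxinstvzgv" -> "nstvzgv" -> "ejkmqxm" -> "EJKMQXM" -> "MXQMKJE"
  "snflrw" -> "rw" -> "in" -> "IN" -> "NI"
  "fxwkptfqvmqm" -> "ptfqvmqm" -> "gkwhmdhd" -> "GKWHMDHD" -> "DHDMHWKG"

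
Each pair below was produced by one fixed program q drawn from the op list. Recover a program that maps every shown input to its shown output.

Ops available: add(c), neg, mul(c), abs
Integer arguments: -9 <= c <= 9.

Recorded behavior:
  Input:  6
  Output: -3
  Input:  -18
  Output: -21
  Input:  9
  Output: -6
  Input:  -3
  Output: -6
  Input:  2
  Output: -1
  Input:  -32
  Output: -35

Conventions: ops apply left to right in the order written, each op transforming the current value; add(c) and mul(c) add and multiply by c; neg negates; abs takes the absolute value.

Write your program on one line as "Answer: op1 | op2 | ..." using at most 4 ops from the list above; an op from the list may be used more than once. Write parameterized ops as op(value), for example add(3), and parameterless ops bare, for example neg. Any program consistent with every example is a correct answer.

add(-3) | abs | neg

Check, running the answer program on each example:
  6 -> 3 -> 3 -> -3
  -18 -> -21 -> 21 -> -21
  9 -> 6 -> 6 -> -6
  -3 -> -6 -> 6 -> -6
  2 -> -1 -> 1 -> -1
  -32 -> -35 -> 35 -> -35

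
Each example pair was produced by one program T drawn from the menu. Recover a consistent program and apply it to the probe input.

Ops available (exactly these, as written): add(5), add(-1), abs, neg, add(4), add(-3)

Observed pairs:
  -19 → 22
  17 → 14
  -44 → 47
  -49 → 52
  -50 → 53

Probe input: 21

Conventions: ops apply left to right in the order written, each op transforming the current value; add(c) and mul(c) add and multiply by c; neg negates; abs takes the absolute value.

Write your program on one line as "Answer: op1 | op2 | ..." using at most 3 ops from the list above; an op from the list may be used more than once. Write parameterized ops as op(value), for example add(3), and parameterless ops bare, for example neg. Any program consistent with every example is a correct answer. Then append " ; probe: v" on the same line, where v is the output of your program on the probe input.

add(-3) | abs ; probe: 18

Check, running the answer program on each example:
  -19 -> -22 -> 22
  17 -> 14 -> 14
  -44 -> -47 -> 47
  -49 -> -52 -> 52
  -50 -> -53 -> 53
  probe: 21 -> 18 -> 18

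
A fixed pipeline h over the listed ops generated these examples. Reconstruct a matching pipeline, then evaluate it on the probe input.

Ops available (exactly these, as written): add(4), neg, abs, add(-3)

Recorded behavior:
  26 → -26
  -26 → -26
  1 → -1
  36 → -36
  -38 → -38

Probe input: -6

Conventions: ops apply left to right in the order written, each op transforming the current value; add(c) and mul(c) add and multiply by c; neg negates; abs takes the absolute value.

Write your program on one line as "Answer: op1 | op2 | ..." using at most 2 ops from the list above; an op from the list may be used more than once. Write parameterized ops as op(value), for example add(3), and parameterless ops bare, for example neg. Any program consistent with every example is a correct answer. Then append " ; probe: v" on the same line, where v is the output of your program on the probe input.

abs | neg ; probe: -6

Check, running the answer program on each example:
  26 -> 26 -> -26
  -26 -> 26 -> -26
  1 -> 1 -> -1
  36 -> 36 -> -36
  -38 -> 38 -> -38
  probe: -6 -> 6 -> -6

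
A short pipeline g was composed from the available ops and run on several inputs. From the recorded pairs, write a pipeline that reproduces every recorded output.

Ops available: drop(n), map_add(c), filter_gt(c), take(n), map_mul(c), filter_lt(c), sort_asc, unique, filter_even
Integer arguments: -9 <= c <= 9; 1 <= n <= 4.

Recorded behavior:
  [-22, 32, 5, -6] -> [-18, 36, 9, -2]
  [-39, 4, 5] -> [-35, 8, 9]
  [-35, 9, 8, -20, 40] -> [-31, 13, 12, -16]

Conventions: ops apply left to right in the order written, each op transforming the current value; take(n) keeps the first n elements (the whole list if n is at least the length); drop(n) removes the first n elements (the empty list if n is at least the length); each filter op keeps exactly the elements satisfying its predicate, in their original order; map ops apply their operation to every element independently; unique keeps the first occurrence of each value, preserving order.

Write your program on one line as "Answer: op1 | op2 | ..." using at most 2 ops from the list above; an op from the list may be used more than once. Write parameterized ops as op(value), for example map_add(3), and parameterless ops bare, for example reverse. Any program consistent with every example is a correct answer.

map_add(4) | take(4)

Check, running the answer program on each example:
  [-22, 32, 5, -6] -> [-18, 36, 9, -2] -> [-18, 36, 9, -2]
  [-39, 4, 5] -> [-35, 8, 9] -> [-35, 8, 9]
  [-35, 9, 8, -20, 40] -> [-31, 13, 12, -16, 44] -> [-31, 13, 12, -16]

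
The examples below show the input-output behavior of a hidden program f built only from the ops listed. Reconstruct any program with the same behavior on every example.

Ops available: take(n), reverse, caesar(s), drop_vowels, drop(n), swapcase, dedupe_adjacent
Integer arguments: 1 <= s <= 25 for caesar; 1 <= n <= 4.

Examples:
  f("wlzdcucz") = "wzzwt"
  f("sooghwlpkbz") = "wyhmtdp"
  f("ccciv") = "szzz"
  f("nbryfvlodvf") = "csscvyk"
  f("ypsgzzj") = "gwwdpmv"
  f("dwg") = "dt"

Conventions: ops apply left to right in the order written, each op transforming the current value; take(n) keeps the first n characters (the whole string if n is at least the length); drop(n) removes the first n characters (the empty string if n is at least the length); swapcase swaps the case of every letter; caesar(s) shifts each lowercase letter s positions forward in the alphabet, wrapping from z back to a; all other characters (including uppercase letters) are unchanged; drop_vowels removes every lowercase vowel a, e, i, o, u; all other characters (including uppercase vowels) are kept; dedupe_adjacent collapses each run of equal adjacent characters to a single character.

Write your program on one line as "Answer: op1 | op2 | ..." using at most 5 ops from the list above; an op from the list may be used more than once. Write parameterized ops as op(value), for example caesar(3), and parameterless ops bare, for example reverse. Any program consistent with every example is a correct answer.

drop_vowels | reverse | caesar(23) | drop_vowels

Check, running the answer program on each example:
  "wlzdcucz" -> "wlzdccz" -> "zccdzlw" -> "wzzawit" -> "wzzwt"
  "sooghwlpkbz" -> "sghwlpkbz" -> "zbkplwhgs" -> "wyhmitedp" -> "wyhmtdp"
  "ccciv" -> "cccv" -> "vccc" -> "szzz" -> "szzz"
  "nbryfvlodvf" -> "nbryfvldvf" -> "fvdlvfyrbn" -> "csaiscvoyk" -> "csscvyk"
  "ypsgzzj" -> "ypsgzzj" -> "jzzgspy" -> "gwwdpmv" -> "gwwdpmv"
  "dwg" -> "dwg" -> "gwd" -> "dta" -> "dt"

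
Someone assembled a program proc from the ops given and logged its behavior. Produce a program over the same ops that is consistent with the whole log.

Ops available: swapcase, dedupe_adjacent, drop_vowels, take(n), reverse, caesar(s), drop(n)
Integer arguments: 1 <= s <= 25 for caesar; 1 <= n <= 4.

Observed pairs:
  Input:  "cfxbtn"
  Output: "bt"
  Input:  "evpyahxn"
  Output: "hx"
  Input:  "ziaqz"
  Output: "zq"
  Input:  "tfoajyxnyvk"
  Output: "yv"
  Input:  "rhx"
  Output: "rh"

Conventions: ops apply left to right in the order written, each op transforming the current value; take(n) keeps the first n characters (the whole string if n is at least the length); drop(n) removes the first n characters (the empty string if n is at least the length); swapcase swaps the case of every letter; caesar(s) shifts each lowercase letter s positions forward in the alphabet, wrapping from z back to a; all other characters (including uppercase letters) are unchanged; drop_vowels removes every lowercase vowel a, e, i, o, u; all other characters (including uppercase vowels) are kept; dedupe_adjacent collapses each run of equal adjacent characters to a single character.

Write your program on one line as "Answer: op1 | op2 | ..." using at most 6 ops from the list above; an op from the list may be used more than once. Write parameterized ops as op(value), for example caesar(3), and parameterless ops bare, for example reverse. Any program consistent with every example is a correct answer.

drop_vowels | reverse | take(3) | reverse | take(2)

Check, running the answer program on each example:
  "cfxbtn" -> "cfxbtn" -> "ntbxfc" -> "ntb" -> "btn" -> "bt"
  "evpyahxn" -> "vpyhxn" -> "nxhypv" -> "nxh" -> "hxn" -> "hx"
  "ziaqz" -> "zqz" -> "zqz" -> "zqz" -> "zqz" -> "zq"
  "tfoajyxnyvk" -> "tfjyxnyvk" -> "kvynxyjft" -> "kvy" -> "yvk" -> "yv"
  "rhx" -> "rhx" -> "xhr" -> "xhr" -> "rhx" -> "rh"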